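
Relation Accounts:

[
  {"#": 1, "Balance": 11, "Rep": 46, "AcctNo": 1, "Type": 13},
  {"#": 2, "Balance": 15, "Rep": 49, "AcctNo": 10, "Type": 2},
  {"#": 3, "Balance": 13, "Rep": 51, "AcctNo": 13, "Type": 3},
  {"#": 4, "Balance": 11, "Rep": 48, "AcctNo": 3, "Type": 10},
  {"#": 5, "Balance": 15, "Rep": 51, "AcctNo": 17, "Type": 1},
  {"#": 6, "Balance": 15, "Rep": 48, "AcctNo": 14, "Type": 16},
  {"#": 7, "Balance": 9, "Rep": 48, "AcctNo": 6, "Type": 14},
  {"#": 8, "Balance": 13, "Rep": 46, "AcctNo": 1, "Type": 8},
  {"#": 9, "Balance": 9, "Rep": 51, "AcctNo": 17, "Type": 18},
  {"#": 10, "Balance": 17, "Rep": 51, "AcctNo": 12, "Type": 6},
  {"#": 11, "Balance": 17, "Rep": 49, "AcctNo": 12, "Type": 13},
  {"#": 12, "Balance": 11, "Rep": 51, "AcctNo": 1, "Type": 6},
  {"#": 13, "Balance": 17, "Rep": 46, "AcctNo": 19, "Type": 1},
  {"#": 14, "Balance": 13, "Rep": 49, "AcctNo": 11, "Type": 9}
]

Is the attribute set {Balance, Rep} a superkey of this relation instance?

Yes

All 14 rows have distinct {Balance, Rep} values, so {Balance, Rep} → (all attributes) holds and {Balance, Rep} is a superkey.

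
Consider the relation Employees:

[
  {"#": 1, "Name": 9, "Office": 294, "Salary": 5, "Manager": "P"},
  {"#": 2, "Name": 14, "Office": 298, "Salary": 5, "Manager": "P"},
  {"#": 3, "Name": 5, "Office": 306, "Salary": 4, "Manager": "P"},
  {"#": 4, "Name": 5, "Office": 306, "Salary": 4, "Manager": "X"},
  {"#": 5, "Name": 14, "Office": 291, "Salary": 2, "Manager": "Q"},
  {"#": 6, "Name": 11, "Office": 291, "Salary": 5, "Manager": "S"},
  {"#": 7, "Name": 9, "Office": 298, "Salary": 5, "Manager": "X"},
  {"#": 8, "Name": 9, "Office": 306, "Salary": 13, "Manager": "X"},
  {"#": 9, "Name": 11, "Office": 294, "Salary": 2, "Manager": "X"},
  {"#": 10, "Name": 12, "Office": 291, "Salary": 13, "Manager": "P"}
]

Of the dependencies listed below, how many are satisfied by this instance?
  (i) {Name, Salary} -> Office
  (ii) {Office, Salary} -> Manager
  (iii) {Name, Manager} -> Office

0

(i) {Name, Salary} -> Office: (Name=9, Salary=5): rows 1, 7 → Office takes values {294, 298} — violation — fails.
(ii) {Office, Salary} -> Manager: (Office=298, Salary=5): rows 2, 7 → Manager takes values {P, X} — violation; (Office=306, Salary=4): rows 3, 4 → Manager takes values {P, X} — violation — fails.
(iii) {Name, Manager} -> Office: (Name=9, Manager=X): rows 7, 8 → Office takes values {298, 306} — violation — fails.
None of the 3 dependencies hold.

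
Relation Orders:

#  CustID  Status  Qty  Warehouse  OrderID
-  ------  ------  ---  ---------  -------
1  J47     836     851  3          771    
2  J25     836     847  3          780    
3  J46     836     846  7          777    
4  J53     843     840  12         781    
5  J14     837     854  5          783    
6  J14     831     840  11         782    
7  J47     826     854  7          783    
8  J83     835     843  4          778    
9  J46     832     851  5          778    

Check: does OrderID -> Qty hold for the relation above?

No

OrderID=771: row 1 → Qty = 851 ✓
OrderID=780: row 2 → Qty = 847 ✓
OrderID=777: row 3 → Qty = 846 ✓
OrderID=781: row 4 → Qty = 840 ✓
OrderID=783: rows 5, 7 → Qty = 854, 854 ✓
OrderID=782: row 6 → Qty = 840 ✓
OrderID=778: rows 8, 9 → Qty takes values {843, 851} — violation
Two rows agree on OrderID but differ on Qty, so OrderID -> Qty does not hold.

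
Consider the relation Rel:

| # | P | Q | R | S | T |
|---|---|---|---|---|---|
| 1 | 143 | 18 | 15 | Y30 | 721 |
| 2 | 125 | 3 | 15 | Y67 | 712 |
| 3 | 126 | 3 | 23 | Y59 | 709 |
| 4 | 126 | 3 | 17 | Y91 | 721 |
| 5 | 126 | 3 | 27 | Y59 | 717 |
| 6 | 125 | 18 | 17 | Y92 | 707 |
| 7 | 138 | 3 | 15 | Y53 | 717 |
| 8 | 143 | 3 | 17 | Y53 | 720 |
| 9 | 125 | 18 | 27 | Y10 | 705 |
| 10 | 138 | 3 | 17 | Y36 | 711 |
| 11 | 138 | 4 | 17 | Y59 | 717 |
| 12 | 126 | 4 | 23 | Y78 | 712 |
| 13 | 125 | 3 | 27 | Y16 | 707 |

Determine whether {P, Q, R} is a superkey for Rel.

Yes

All 13 rows have distinct {P, Q, R} values, so {P, Q, R} → (all attributes) holds and {P, Q, R} is a superkey.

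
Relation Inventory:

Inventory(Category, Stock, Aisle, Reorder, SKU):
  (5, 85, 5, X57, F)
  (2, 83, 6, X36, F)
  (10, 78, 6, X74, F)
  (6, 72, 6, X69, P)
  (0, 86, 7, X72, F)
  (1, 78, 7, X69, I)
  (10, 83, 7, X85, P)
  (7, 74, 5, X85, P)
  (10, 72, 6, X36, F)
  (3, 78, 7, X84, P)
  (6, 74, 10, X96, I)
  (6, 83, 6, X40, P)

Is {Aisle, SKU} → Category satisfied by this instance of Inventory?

No

(Aisle=5, SKU=F): 1 row → Category = 5 ✓
(Aisle=6, SKU=F): 3 rows → Category takes values {2, 10} — violation
(Aisle=6, SKU=P): 2 rows → Category = 6, 6 ✓
(Aisle=7, SKU=F): 1 row → Category = 0 ✓
(Aisle=7, SKU=I): 1 row → Category = 1 ✓
(Aisle=7, SKU=P): 2 rows → Category takes values {10, 3} — violation
(Aisle=5, SKU=P): 1 row → Category = 7 ✓
(Aisle=10, SKU=I): 1 row → Category = 6 ✓
Two rows agree on {Aisle, SKU} but differ on Category, so {Aisle, SKU} → Category does not hold.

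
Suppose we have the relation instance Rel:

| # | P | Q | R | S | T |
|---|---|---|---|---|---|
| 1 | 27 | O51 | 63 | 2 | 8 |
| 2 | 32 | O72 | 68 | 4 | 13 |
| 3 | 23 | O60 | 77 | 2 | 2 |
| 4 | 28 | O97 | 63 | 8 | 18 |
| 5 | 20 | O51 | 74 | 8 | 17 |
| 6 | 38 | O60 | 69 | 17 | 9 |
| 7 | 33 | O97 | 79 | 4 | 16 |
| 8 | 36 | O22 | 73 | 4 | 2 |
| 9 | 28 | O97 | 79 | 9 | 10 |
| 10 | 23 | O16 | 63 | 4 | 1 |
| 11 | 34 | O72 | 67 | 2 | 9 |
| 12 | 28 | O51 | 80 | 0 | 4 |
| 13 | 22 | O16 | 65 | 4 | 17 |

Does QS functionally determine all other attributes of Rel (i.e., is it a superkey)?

No

Rows 10 and 13 have the same QS value (Q=O16, S=4) but are distinct tuples, so QS does not determine every attribute — not a superkey.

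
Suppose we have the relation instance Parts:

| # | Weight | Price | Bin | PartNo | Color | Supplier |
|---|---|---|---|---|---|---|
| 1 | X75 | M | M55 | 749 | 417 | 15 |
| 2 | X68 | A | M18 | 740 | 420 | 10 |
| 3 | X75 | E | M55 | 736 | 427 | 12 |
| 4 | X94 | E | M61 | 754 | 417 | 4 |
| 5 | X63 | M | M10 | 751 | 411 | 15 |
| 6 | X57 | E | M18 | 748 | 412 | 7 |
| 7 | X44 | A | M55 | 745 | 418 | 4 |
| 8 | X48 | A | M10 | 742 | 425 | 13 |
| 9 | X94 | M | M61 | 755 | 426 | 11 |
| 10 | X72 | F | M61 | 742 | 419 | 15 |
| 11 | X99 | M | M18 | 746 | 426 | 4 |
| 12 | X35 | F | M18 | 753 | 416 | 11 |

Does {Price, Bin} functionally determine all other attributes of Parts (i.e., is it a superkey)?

Yes

All 12 rows have distinct {Price, Bin} values, so {Price, Bin} → (all attributes) holds and {Price, Bin} is a superkey.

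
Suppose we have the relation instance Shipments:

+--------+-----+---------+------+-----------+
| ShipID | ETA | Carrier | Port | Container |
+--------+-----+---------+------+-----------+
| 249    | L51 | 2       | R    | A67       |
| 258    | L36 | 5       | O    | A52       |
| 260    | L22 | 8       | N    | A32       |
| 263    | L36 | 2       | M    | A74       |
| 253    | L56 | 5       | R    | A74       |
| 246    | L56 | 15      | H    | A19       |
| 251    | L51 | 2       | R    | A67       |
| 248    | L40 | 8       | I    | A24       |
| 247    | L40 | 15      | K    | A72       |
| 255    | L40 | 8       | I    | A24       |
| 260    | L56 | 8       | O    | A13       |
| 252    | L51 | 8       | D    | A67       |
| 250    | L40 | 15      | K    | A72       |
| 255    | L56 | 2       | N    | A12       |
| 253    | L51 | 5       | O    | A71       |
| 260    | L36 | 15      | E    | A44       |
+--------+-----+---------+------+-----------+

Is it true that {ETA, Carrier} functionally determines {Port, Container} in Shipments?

Yes

(ETA=L51, Carrier=2): 2 rows → {Port,Container} = (R, A67), (R, A67) ✓
(ETA=L36, Carrier=5): 1 row → {Port,Container} = (O, A52) ✓
(ETA=L22, Carrier=8): 1 row → {Port,Container} = (N, A32) ✓
(ETA=L36, Carrier=2): 1 row → {Port,Container} = (M, A74) ✓
(ETA=L56, Carrier=5): 1 row → {Port,Container} = (R, A74) ✓
(ETA=L56, Carrier=15): 1 row → {Port,Container} = (H, A19) ✓
(ETA=L40, Carrier=8): 2 rows → {Port,Container} = (I, A24), (I, A24) ✓
(ETA=L40, Carrier=15): 2 rows → {Port,Container} = (K, A72), (K, A72) ✓
(ETA=L56, Carrier=8): 1 row → {Port,Container} = (O, A13) ✓
(ETA=L51, Carrier=8): 1 row → {Port,Container} = (D, A67) ✓
(ETA=L56, Carrier=2): 1 row → {Port,Container} = (N, A12) ✓
(ETA=L51, Carrier=5): 1 row → {Port,Container} = (O, A71) ✓
(ETA=L36, Carrier=15): 1 row → {Port,Container} = (E, A44) ✓
Every {ETA, Carrier} value is associated with a single {Port, Container} value, so {ETA, Carrier} → {Port, Container} holds.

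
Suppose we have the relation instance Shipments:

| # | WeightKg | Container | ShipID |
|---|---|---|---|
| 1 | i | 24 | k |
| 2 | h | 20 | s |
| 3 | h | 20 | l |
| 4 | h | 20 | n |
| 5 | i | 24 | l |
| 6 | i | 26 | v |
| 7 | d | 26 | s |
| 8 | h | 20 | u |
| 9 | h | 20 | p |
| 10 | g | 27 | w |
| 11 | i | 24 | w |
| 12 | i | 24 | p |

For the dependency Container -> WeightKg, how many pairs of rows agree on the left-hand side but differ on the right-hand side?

1

Container=24: all 4 rows agree on WeightKg — 0 pairs.
Container=20: all 5 rows agree on WeightKg — 0 pairs.
Container=26: violating pairs (6,7) — 1 pair.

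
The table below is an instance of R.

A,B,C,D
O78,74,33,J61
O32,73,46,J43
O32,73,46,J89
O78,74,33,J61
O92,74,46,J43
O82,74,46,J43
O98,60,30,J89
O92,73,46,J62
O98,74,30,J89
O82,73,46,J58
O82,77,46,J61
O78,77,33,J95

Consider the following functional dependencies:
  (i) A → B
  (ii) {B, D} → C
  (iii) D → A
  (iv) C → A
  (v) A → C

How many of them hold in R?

2

(i) A → B: A=O78: 3 rows → B takes values {74, 77} — violation; A=O92: 2 rows → B takes values {74, 73} — violation; A=O82: 3 rows → B takes values {74, 73, 77} — violation; A=O98: 2 rows → B takes values {60, 74} — violation — fails.
(ii) {B, D} → C: every LHS value maps to a single RHS value — holds.
(iii) D → A: D=J61: 3 rows → A takes values {O78, O82} — violation; D=J43: 3 rows → A takes values {O32, O92, O82} — violation; D=J89: 3 rows → A takes values {O32, O98} — violation — fails.
(iv) C → A: C=46: 7 rows → A takes values {O32, O92, O82} — violation — fails.
(v) A → C: every LHS value maps to a single RHS value — holds.
2 of the 5 dependencies hold.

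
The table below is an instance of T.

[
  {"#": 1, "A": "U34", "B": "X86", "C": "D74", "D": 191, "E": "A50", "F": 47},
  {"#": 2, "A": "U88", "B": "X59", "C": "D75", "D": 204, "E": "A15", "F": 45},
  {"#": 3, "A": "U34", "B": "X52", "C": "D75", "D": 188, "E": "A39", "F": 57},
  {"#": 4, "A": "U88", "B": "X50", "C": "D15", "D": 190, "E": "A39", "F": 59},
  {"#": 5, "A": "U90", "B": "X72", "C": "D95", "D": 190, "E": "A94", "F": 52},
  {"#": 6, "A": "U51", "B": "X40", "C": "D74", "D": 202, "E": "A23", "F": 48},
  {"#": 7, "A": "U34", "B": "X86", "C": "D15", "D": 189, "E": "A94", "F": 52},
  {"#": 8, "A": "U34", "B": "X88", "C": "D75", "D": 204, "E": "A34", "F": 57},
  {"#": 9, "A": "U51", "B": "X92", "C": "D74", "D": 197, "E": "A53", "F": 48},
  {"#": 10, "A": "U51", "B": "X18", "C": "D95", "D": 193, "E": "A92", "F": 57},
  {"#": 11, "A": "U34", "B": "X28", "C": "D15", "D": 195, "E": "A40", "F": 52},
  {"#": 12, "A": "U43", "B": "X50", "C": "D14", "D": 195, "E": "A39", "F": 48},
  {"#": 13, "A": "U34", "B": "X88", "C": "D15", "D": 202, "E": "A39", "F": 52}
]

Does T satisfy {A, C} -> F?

Yes

(A=U34, C=D74): row 1 → F = 47 ✓
(A=U88, C=D75): row 2 → F = 45 ✓
(A=U34, C=D75): rows 3, 8 → F = 57, 57 ✓
(A=U88, C=D15): row 4 → F = 59 ✓
(A=U90, C=D95): row 5 → F = 52 ✓
(A=U51, C=D74): rows 6, 9 → F = 48, 48 ✓
(A=U34, C=D15): rows 7, 11, 13 → F = 52, 52, 52 ✓
(A=U51, C=D95): row 10 → F = 57 ✓
(A=U43, C=D14): row 12 → F = 48 ✓
Every {A, C} value is associated with a single F value, so {A, C} -> F holds.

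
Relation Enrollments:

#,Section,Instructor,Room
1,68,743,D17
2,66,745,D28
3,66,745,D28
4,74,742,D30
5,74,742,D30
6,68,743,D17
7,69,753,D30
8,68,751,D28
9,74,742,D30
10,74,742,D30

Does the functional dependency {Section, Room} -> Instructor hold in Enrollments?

Yes

(Section=68, Room=D17): rows 1, 6 → Instructor = 743, 743 ✓
(Section=66, Room=D28): rows 2, 3 → Instructor = 745, 745 ✓
(Section=74, Room=D30): rows 4, 5, 9, 10 → Instructor = 742, 742, 742, 742 ✓
(Section=69, Room=D30): row 7 → Instructor = 753 ✓
(Section=68, Room=D28): row 8 → Instructor = 751 ✓
Every {Section, Room} value is associated with a single Instructor value, so {Section, Room} -> Instructor holds.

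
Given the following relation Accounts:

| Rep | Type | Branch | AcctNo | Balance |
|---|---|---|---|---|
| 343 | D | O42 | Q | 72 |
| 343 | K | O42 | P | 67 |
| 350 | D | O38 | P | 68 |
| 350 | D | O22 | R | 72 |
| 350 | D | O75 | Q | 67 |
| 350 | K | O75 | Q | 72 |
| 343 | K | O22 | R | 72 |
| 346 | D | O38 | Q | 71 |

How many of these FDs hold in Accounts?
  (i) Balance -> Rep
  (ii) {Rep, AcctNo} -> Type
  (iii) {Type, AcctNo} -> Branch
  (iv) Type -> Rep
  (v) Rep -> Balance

(i) Balance -> Rep: Balance=72: 4 rows → Rep takes values {343, 350} — violation; Balance=67: 2 rows → Rep takes values {343, 350} — violation — fails.
(ii) {Rep, AcctNo} -> Type: (Rep=350, AcctNo=Q): 2 rows → Type takes values {D, K} — violation — fails.
(iii) {Type, AcctNo} -> Branch: (Type=D, AcctNo=Q): 3 rows → Branch takes values {O42, O75, O38} — violation — fails.
(iv) Type -> Rep: Type=D: 5 rows → Rep takes values {343, 350, 346} — violation; Type=K: 3 rows → Rep takes values {343, 350} — violation — fails.
(v) Rep -> Balance: Rep=343: 3 rows → Balance takes values {72, 67} — violation; Rep=350: 4 rows → Balance takes values {68, 72, 67} — violation — fails.
None of the 5 dependencies hold.

0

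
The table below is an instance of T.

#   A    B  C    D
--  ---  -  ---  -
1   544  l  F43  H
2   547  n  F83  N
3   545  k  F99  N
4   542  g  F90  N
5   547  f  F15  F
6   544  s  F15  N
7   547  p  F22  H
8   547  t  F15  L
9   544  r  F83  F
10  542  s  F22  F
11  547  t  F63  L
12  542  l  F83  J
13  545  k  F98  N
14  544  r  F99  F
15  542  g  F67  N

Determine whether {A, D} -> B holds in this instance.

Yes

(A=544, D=H): row 1 → B = l ✓
(A=547, D=N): row 2 → B = n ✓
(A=545, D=N): rows 3, 13 → B = k, k ✓
(A=542, D=N): rows 4, 15 → B = g, g ✓
(A=547, D=F): row 5 → B = f ✓
(A=544, D=N): row 6 → B = s ✓
(A=547, D=H): row 7 → B = p ✓
(A=547, D=L): rows 8, 11 → B = t, t ✓
(A=544, D=F): rows 9, 14 → B = r, r ✓
(A=542, D=F): row 10 → B = s ✓
(A=542, D=J): row 12 → B = l ✓
Every {A, D} value is associated with a single B value, so {A, D} -> B holds.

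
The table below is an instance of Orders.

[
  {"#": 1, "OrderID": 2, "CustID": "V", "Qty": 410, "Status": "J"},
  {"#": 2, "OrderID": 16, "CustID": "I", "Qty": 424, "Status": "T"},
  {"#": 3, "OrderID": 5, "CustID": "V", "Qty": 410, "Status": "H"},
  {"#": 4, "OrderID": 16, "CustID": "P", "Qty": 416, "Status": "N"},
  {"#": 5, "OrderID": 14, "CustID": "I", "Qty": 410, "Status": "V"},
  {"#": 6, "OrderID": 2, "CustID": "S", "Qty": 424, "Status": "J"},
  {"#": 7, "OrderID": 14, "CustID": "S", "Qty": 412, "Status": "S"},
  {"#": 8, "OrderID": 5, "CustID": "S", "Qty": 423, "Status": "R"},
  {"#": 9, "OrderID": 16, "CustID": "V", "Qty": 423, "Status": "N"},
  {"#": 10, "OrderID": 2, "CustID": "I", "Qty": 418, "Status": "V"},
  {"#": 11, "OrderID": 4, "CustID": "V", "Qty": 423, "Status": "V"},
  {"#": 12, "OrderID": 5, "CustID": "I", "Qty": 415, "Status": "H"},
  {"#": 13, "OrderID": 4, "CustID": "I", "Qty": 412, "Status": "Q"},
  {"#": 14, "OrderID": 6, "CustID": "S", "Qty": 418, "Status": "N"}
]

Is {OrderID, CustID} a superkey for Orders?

Yes

All 14 rows have distinct {OrderID, CustID} values, so {OrderID, CustID} → (all attributes) holds and {OrderID, CustID} is a superkey.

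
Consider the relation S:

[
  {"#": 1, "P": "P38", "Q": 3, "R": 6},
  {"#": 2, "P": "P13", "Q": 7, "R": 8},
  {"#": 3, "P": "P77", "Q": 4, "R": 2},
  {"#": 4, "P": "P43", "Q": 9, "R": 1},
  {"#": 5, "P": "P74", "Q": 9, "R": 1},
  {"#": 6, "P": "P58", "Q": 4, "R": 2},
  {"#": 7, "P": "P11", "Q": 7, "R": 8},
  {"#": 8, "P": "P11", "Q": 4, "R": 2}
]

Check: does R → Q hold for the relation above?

R=6: row 1 → Q = 3 ✓
R=8: rows 2, 7 → Q = 7, 7 ✓
R=2: rows 3, 6, 8 → Q = 4, 4, 4 ✓
R=1: rows 4, 5 → Q = 9, 9 ✓
Every R value is associated with a single Q value, so R → Q holds.

Yes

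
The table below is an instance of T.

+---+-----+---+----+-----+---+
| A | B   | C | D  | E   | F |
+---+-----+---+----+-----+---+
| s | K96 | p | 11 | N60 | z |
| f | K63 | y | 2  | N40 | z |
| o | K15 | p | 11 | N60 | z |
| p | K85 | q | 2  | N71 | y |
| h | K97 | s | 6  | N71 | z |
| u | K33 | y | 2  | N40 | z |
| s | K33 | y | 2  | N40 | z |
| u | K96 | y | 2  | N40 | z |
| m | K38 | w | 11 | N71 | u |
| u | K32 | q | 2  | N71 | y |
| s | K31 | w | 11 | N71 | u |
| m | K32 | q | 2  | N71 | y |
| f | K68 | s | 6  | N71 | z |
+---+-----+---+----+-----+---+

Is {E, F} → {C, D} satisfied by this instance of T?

Yes

(E=N60, F=z): 2 rows → {C,D} = (p, 11), (p, 11) ✓
(E=N40, F=z): 4 rows → {C,D} = (y, 2), (y, 2), (y, 2), (y, 2) ✓
(E=N71, F=y): 3 rows → {C,D} = (q, 2), (q, 2), (q, 2) ✓
(E=N71, F=z): 2 rows → {C,D} = (s, 6), (s, 6) ✓
(E=N71, F=u): 2 rows → {C,D} = (w, 11), (w, 11) ✓
Every {E, F} value is associated with a single {C, D} value, so {E, F} → {C, D} holds.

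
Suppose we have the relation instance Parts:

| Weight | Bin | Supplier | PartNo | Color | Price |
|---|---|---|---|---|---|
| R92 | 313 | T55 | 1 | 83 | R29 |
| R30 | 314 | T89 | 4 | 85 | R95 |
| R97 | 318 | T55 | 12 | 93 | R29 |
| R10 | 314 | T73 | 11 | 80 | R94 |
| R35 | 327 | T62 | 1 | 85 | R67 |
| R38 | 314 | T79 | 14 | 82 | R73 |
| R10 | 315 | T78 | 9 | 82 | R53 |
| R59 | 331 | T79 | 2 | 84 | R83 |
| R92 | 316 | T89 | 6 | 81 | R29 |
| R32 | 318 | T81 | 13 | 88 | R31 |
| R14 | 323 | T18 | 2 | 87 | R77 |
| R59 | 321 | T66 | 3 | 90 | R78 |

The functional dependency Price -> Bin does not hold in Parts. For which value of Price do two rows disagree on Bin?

Price=R29: 3 rows → Bin takes values {313, 318, 316} — violation
Price=R95: 1 row → Bin = 314 ✓
Price=R94: 1 row → Bin = 314 ✓
Price=R67: 1 row → Bin = 327 ✓
Price=R73: 1 row → Bin = 314 ✓
Price=R53: 1 row → Bin = 315 ✓
Price=R83: 1 row → Bin = 331 ✓
Price=R31: 1 row → Bin = 318 ✓
Price=R77: 1 row → Bin = 323 ✓
Price=R78: 1 row → Bin = 321 ✓
The only Price value with inconsistent Bin is Price=R29.

R29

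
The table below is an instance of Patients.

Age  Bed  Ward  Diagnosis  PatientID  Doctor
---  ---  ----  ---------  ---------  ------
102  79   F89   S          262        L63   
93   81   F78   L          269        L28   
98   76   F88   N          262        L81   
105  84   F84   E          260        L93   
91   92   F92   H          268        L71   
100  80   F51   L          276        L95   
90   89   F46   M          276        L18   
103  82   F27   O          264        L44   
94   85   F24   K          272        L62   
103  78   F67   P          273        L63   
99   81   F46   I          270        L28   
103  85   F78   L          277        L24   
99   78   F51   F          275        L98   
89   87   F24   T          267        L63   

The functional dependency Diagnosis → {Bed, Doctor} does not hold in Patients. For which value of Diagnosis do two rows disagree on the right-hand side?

L

Diagnosis=S: 1 row → {Bed,Doctor} = (79, L63) ✓
Diagnosis=L: 3 rows → {Bed,Doctor} takes values {(81, L28), (80, L95), (85, L24)} — violation
Diagnosis=N: 1 row → {Bed,Doctor} = (76, L81) ✓
Diagnosis=E: 1 row → {Bed,Doctor} = (84, L93) ✓
Diagnosis=H: 1 row → {Bed,Doctor} = (92, L71) ✓
Diagnosis=M: 1 row → {Bed,Doctor} = (89, L18) ✓
Diagnosis=O: 1 row → {Bed,Doctor} = (82, L44) ✓
Diagnosis=K: 1 row → {Bed,Doctor} = (85, L62) ✓
Diagnosis=P: 1 row → {Bed,Doctor} = (78, L63) ✓
Diagnosis=I: 1 row → {Bed,Doctor} = (81, L28) ✓
Diagnosis=F: 1 row → {Bed,Doctor} = (78, L98) ✓
Diagnosis=T: 1 row → {Bed,Doctor} = (87, L63) ✓
The only Diagnosis value with inconsistent RHS is Diagnosis=L.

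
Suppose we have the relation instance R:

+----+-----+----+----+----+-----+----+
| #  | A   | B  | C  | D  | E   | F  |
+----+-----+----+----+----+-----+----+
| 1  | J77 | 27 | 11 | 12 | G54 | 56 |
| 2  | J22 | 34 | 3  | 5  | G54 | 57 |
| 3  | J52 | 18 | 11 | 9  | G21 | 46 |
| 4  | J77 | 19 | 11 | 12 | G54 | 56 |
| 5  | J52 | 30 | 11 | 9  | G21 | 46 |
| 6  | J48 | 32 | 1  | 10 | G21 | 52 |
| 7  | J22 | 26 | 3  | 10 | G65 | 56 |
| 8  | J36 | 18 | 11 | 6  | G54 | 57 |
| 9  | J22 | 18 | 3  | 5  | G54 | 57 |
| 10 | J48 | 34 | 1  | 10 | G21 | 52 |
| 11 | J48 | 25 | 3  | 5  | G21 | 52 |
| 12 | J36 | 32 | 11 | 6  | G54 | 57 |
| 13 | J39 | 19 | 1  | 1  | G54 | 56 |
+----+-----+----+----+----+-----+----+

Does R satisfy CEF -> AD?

(C=11, E=G54, F=56): rows 1, 4 → {A,D} = (J77, 12), (J77, 12) ✓
(C=3, E=G54, F=57): rows 2, 9 → {A,D} = (J22, 5), (J22, 5) ✓
(C=11, E=G21, F=46): rows 3, 5 → {A,D} = (J52, 9), (J52, 9) ✓
(C=1, E=G21, F=52): rows 6, 10 → {A,D} = (J48, 10), (J48, 10) ✓
(C=3, E=G65, F=56): row 7 → {A,D} = (J22, 10) ✓
(C=11, E=G54, F=57): rows 8, 12 → {A,D} = (J36, 6), (J36, 6) ✓
(C=3, E=G21, F=52): row 11 → {A,D} = (J48, 5) ✓
(C=1, E=G54, F=56): row 13 → {A,D} = (J39, 1) ✓
Every CEF value is associated with a single AD value, so CEF -> AD holds.

Yes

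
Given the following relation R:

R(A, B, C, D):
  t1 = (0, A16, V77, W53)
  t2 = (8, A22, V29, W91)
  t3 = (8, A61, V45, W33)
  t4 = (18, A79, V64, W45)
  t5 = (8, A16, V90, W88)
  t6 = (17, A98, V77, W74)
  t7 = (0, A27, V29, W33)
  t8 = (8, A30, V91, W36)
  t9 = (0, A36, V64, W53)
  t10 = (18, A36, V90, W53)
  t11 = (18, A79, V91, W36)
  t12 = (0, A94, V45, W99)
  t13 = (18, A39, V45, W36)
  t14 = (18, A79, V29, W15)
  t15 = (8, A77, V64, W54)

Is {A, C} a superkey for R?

Yes

All 15 rows have distinct {A, C} values, so {A, C} → (all attributes) holds and {A, C} is a superkey.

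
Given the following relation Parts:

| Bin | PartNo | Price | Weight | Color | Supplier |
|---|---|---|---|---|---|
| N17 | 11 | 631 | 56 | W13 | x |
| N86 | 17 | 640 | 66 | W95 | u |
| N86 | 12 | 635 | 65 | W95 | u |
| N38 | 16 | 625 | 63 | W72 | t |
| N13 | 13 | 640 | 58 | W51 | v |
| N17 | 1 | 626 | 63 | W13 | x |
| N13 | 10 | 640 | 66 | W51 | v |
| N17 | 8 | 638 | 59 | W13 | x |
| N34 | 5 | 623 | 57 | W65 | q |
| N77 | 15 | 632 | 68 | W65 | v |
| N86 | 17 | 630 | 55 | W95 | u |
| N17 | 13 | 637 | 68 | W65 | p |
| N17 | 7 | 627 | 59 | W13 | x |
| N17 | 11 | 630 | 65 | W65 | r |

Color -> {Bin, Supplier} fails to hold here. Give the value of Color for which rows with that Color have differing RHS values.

Color=W13: 4 rows → {Bin,Supplier} = (N17, x), (N17, x), (N17, x), (N17, x) ✓
Color=W95: 3 rows → {Bin,Supplier} = (N86, u), (N86, u), (N86, u) ✓
Color=W72: 1 row → {Bin,Supplier} = (N38, t) ✓
Color=W51: 2 rows → {Bin,Supplier} = (N13, v), (N13, v) ✓
Color=W65: 4 rows → {Bin,Supplier} takes values {(N34, q), (N77, v), (N17, p), (N17, r)} — violation
The only Color value with inconsistent RHS is Color=W65.

W65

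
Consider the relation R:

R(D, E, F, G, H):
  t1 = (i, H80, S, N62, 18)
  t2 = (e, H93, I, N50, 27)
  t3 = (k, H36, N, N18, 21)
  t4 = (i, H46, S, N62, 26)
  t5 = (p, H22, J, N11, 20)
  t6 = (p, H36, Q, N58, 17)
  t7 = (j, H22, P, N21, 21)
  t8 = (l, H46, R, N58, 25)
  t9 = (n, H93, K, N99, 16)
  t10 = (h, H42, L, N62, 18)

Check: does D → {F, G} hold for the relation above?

No

D=i: rows 1, 4 → {F,G} = (S, N62), (S, N62) ✓
D=e: row 2 → {F,G} = (I, N50) ✓
D=k: row 3 → {F,G} = (N, N18) ✓
D=p: rows 5, 6 → {F,G} takes values {(J, N11), (Q, N58)} — violation
D=j: row 7 → {F,G} = (P, N21) ✓
D=l: row 8 → {F,G} = (R, N58) ✓
D=n: row 9 → {F,G} = (K, N99) ✓
D=h: row 10 → {F,G} = (L, N62) ✓
Two rows agree on D but differ on {F, G}, so D → {F, G} does not hold.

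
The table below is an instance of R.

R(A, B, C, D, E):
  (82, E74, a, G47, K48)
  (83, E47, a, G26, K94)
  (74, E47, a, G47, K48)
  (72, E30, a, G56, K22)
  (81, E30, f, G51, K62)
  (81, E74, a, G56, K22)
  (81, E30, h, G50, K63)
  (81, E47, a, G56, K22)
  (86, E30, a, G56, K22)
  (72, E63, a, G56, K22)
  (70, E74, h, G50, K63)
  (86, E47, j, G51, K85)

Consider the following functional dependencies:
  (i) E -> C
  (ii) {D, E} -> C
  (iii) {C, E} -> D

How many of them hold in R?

(i) E -> C: every LHS value maps to a single RHS value — holds.
(ii) {D, E} -> C: every LHS value maps to a single RHS value — holds.
(iii) {C, E} -> D: every LHS value maps to a single RHS value — holds.
3 of the 3 dependencies hold.

3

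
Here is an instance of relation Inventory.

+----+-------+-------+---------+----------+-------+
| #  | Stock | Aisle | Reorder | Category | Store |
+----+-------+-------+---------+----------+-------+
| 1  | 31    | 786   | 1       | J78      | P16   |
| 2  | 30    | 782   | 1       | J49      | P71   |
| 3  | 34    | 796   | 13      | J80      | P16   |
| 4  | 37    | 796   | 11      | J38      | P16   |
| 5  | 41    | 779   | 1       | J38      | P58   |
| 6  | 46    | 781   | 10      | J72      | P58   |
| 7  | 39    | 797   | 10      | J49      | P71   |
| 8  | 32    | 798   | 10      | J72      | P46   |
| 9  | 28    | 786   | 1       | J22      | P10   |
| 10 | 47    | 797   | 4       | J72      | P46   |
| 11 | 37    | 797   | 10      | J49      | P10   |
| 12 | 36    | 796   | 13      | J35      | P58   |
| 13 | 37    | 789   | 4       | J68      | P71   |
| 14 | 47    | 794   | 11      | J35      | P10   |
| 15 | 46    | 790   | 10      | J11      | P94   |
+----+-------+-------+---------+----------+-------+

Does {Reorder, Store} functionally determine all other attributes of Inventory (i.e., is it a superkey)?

Yes

All 15 rows have distinct {Reorder, Store} values, so {Reorder, Store} → (all attributes) holds and {Reorder, Store} is a superkey.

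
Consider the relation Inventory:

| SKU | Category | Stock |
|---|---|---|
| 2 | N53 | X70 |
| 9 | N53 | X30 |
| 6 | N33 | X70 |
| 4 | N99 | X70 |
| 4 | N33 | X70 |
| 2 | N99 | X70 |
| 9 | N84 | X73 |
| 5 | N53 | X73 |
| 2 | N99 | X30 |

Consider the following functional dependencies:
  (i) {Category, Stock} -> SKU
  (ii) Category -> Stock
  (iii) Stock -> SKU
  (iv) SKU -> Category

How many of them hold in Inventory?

(i) {Category, Stock} -> SKU: (Category=N33, Stock=X70): 2 rows → SKU takes values {6, 4} — violation; (Category=N99, Stock=X70): 2 rows → SKU takes values {4, 2} — violation — fails.
(ii) Category -> Stock: Category=N53: 3 rows → Stock takes values {X70, X30, X73} — violation; Category=N99: 3 rows → Stock takes values {X70, X30} — violation — fails.
(iii) Stock -> SKU: Stock=X70: 5 rows → SKU takes values {2, 6, 4} — violation; Stock=X30: 2 rows → SKU takes values {9, 2} — violation; Stock=X73: 2 rows → SKU takes values {9, 5} — violation — fails.
(iv) SKU -> Category: SKU=2: 3 rows → Category takes values {N53, N99} — violation; SKU=9: 2 rows → Category takes values {N53, N84} — violation; SKU=4: 2 rows → Category takes values {N99, N33} — violation — fails.
None of the 4 dependencies hold.

0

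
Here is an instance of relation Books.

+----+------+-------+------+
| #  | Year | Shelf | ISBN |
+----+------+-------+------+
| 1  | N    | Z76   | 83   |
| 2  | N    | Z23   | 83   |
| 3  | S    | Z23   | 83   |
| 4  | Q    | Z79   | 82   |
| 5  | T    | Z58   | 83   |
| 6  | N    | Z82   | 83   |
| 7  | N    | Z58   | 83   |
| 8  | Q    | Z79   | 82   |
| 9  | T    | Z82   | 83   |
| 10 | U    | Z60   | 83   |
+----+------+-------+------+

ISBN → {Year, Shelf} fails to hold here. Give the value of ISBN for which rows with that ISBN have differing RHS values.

83

ISBN=83: rows 1, 2, 3, 5, 6, 7, 9, 10 → {Year,Shelf} takes values {(N, Z76), (N, Z23), (S, Z23), (T, Z58), (N, Z82), (N, Z58), (T, Z82), (U, Z60)} — violation
ISBN=82: rows 4, 8 → {Year,Shelf} = (Q, Z79), (Q, Z79) ✓
The only ISBN value with inconsistent RHS is ISBN=83.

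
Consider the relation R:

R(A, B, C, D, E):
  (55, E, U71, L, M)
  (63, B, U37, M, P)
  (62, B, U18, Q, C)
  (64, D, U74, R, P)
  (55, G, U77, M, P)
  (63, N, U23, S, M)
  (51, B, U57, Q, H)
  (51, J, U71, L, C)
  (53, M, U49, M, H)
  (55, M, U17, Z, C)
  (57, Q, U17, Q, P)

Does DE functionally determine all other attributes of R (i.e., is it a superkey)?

Two distinct rows share (D=M, E=P), so DE does not determine every attribute — not a superkey.

No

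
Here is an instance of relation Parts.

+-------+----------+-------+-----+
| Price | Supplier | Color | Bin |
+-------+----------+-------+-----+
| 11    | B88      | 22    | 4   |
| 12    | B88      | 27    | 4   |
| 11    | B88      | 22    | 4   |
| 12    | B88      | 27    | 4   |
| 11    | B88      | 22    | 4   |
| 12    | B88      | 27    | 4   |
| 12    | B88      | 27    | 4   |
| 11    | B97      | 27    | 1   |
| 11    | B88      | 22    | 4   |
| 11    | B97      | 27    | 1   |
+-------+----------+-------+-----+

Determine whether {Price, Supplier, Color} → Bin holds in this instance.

(Price=11, Supplier=B88, Color=22): 4 rows → Bin = 4, 4, 4, 4 ✓
(Price=12, Supplier=B88, Color=27): 4 rows → Bin = 4, 4, 4, 4 ✓
(Price=11, Supplier=B97, Color=27): 2 rows → Bin = 1, 1 ✓
Every {Price, Supplier, Color} value is associated with a single Bin value, so {Price, Supplier, Color} → Bin holds.

Yes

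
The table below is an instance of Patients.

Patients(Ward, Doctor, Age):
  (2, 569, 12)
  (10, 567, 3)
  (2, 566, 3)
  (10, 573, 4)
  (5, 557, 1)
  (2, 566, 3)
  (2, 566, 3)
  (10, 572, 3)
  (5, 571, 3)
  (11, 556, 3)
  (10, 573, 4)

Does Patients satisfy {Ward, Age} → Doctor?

(Ward=2, Age=12): 1 row → Doctor = 569 ✓
(Ward=10, Age=3): 2 rows → Doctor takes values {567, 572} — violation
(Ward=2, Age=3): 3 rows → Doctor = 566, 566, 566 ✓
(Ward=10, Age=4): 2 rows → Doctor = 573, 573 ✓
(Ward=5, Age=1): 1 row → Doctor = 557 ✓
(Ward=5, Age=3): 1 row → Doctor = 571 ✓
(Ward=11, Age=3): 1 row → Doctor = 556 ✓
Two rows agree on {Ward, Age} but differ on Doctor, so {Ward, Age} → Doctor does not hold.

No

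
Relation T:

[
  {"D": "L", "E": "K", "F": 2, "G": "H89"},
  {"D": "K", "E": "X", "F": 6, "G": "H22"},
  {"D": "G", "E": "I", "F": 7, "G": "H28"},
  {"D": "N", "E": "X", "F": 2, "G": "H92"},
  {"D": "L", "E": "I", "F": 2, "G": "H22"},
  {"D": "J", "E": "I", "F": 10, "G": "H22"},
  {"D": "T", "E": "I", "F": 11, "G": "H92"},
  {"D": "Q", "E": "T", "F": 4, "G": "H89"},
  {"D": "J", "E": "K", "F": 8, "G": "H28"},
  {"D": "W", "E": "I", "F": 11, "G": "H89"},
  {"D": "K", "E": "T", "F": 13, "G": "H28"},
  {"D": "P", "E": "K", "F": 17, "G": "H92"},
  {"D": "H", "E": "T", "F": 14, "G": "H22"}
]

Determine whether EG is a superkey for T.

Two distinct rows share (E=I, G=H22), so EG does not determine every attribute — not a superkey.

No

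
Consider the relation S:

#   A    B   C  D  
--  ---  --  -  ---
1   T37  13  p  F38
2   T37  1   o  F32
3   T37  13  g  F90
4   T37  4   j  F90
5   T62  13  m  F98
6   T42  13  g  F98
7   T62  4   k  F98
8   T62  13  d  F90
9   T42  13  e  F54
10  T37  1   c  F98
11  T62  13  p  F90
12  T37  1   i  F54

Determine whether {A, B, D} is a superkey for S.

No

Rows 8 and 11 have the same {A, B, D} value (A=T62, B=13, D=F90) but are distinct tuples, so {A, B, D} does not determine every attribute — not a superkey.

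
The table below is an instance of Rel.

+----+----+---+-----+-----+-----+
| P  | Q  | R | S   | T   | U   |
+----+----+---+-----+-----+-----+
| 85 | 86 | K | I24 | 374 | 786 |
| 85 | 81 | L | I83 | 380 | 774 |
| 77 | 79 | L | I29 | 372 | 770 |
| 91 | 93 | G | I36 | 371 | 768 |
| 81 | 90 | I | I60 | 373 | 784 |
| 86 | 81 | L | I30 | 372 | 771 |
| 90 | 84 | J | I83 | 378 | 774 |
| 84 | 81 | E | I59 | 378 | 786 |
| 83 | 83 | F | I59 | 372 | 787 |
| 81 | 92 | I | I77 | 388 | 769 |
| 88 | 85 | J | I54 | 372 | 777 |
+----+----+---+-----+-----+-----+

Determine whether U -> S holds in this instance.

U=786: 2 rows → S takes values {I24, I59} — violation
U=774: 2 rows → S = I83, I83 ✓
U=770: 1 row → S = I29 ✓
U=768: 1 row → S = I36 ✓
U=784: 1 row → S = I60 ✓
U=771: 1 row → S = I30 ✓
U=787: 1 row → S = I59 ✓
U=769: 1 row → S = I77 ✓
U=777: 1 row → S = I54 ✓
Two rows agree on U but differ on S, so U -> S does not hold.

No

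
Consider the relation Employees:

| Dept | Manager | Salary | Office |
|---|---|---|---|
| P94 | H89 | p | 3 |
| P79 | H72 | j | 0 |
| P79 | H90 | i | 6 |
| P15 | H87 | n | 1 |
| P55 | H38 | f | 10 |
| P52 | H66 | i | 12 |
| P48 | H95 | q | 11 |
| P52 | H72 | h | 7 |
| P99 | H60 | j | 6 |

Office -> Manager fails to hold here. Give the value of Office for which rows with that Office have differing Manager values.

Office=3: 1 row → Manager = H89 ✓
Office=0: 1 row → Manager = H72 ✓
Office=6: 2 rows → Manager takes values {H90, H60} — violation
Office=1: 1 row → Manager = H87 ✓
Office=10: 1 row → Manager = H38 ✓
Office=12: 1 row → Manager = H66 ✓
Office=11: 1 row → Manager = H95 ✓
Office=7: 1 row → Manager = H72 ✓
The only Office value with inconsistent Manager is Office=6.

6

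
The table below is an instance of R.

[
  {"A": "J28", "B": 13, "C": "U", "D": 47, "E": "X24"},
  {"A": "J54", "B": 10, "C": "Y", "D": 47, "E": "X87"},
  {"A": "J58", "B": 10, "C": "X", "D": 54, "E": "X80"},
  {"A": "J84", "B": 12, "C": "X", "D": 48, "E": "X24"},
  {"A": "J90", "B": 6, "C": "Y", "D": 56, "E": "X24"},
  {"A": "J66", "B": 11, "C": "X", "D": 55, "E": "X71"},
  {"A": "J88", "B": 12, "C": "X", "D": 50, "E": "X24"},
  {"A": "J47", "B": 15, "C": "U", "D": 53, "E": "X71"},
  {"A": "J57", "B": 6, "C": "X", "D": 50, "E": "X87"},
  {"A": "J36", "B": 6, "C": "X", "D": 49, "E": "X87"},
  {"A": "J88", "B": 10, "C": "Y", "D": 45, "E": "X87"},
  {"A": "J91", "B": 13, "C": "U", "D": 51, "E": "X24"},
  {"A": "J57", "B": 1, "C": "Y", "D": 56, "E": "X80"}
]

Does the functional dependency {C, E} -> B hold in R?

Yes

(C=U, E=X24): 2 rows → B = 13, 13 ✓
(C=Y, E=X87): 2 rows → B = 10, 10 ✓
(C=X, E=X80): 1 row → B = 10 ✓
(C=X, E=X24): 2 rows → B = 12, 12 ✓
(C=Y, E=X24): 1 row → B = 6 ✓
(C=X, E=X71): 1 row → B = 11 ✓
(C=U, E=X71): 1 row → B = 15 ✓
(C=X, E=X87): 2 rows → B = 6, 6 ✓
(C=Y, E=X80): 1 row → B = 1 ✓
Every {C, E} value is associated with a single B value, so {C, E} -> B holds.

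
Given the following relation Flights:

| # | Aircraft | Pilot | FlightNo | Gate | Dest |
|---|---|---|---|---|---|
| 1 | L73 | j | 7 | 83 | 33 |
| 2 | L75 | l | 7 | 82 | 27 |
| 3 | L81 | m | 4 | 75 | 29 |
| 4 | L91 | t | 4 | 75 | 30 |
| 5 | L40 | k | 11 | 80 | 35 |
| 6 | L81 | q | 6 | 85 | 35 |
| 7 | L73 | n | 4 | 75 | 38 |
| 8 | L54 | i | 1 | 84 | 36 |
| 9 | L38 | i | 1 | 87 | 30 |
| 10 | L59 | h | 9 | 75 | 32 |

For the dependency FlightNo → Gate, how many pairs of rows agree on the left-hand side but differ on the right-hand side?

FlightNo=7: violating pairs (1,2) — 1 pair.
FlightNo=4: all 3 rows agree on Gate — 0 pairs.
FlightNo=1: violating pairs (8,9) — 1 pair.

2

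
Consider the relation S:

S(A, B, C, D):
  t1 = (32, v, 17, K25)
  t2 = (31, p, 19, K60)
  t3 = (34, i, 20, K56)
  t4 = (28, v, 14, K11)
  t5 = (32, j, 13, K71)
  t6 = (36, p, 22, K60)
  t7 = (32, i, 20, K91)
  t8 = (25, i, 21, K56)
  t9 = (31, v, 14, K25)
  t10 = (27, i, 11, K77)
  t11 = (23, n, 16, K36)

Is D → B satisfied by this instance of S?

D=K25: rows 1, 9 → B = v, v ✓
D=K60: rows 2, 6 → B = p, p ✓
D=K56: rows 3, 8 → B = i, i ✓
D=K11: row 4 → B = v ✓
D=K71: row 5 → B = j ✓
D=K91: row 7 → B = i ✓
D=K77: row 10 → B = i ✓
D=K36: row 11 → B = n ✓
Every D value is associated with a single B value, so D → B holds.

Yes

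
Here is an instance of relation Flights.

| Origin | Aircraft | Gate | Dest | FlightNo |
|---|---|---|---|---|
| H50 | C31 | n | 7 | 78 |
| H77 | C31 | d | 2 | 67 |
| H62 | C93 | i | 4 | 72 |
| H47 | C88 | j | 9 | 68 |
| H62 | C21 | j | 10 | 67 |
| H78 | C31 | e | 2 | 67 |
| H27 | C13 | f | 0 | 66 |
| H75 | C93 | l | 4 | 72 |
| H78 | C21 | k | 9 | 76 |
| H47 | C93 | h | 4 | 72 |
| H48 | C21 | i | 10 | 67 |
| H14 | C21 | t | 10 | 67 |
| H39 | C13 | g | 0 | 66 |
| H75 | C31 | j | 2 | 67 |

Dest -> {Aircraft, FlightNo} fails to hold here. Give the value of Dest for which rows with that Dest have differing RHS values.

Dest=7: 1 row → {Aircraft,FlightNo} = (C31, 78) ✓
Dest=2: 3 rows → {Aircraft,FlightNo} = (C31, 67), (C31, 67), (C31, 67) ✓
Dest=4: 3 rows → {Aircraft,FlightNo} = (C93, 72), (C93, 72), (C93, 72) ✓
Dest=9: 2 rows → {Aircraft,FlightNo} takes values {(C88, 68), (C21, 76)} — violation
Dest=10: 3 rows → {Aircraft,FlightNo} = (C21, 67), (C21, 67), (C21, 67) ✓
Dest=0: 2 rows → {Aircraft,FlightNo} = (C13, 66), (C13, 66) ✓
The only Dest value with inconsistent RHS is Dest=9.

9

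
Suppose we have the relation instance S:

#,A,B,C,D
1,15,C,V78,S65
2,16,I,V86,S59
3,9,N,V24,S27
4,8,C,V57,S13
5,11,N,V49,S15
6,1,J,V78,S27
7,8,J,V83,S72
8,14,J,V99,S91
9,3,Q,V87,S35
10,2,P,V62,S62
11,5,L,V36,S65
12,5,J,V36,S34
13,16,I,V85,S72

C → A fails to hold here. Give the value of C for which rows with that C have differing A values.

V78

C=V78: rows 1, 6 → A takes values {15, 1} — violation
C=V86: row 2 → A = 16 ✓
C=V24: row 3 → A = 9 ✓
C=V57: row 4 → A = 8 ✓
C=V49: row 5 → A = 11 ✓
C=V83: row 7 → A = 8 ✓
C=V99: row 8 → A = 14 ✓
C=V87: row 9 → A = 3 ✓
C=V62: row 10 → A = 2 ✓
C=V36: rows 11, 12 → A = 5, 5 ✓
C=V85: row 13 → A = 16 ✓
The only C value with inconsistent A is C=V78.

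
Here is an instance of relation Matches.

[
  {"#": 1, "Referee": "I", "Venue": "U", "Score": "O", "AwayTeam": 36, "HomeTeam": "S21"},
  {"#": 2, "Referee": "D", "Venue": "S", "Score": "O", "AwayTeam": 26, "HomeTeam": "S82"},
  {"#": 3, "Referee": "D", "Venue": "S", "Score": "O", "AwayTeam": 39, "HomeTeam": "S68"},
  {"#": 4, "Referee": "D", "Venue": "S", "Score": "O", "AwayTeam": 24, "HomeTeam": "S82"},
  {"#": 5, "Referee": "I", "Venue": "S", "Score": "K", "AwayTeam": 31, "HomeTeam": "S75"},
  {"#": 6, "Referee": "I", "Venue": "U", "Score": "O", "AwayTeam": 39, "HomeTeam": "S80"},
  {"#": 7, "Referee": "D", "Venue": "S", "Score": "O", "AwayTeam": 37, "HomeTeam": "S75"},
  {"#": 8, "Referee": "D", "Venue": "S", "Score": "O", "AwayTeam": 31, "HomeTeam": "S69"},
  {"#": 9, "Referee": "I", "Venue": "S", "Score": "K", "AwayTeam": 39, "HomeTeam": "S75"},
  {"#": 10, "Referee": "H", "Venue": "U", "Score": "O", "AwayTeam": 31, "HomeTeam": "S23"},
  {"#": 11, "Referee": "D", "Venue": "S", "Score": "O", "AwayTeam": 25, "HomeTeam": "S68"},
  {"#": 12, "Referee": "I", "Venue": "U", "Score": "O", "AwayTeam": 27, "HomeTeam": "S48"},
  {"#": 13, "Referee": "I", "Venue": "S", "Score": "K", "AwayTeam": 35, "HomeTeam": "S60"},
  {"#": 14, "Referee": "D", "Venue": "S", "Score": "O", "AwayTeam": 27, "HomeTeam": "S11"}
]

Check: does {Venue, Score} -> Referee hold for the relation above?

(Venue=U, Score=O): rows 1, 6, 10, 12 → Referee takes values {I, H} — violation
(Venue=S, Score=O): rows 2, 3, 4, 7, 8, 11, 14 → Referee = D, D, D, D, D, D, D ✓
(Venue=S, Score=K): rows 5, 9, 13 → Referee = I, I, I ✓
Two rows agree on {Venue, Score} but differ on Referee, so {Venue, Score} -> Referee does not hold.

No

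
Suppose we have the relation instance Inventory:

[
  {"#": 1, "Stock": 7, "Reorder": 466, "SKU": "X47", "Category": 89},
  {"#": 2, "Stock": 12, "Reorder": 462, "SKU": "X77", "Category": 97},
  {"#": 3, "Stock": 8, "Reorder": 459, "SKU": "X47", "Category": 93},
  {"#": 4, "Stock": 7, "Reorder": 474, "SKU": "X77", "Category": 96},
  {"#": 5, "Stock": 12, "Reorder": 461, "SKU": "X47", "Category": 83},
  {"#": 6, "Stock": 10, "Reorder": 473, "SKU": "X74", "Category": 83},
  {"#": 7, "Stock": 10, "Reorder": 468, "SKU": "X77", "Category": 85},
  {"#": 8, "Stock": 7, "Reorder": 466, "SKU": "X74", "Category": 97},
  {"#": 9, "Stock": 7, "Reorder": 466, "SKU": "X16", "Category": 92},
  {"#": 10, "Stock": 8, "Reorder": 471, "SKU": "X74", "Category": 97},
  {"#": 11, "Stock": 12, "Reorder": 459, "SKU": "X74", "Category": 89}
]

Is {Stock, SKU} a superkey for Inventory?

Yes

All 11 rows have distinct {Stock, SKU} values, so {Stock, SKU} → (all attributes) holds and {Stock, SKU} is a superkey.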